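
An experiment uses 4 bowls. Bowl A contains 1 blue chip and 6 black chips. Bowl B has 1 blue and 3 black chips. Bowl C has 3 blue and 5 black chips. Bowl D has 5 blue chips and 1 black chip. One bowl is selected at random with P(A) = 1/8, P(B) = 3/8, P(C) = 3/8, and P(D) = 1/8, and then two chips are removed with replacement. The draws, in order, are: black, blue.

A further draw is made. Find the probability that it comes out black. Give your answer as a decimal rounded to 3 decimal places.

Under each hypothesis, the probability of the observed sequence is: P(data | bowl A) = (6/7)(1/7) = 0.12245; P(data | bowl B) = (3/4)(1/4) = 0.1875; P(data | bowl C) = (5/8)(3/8) = 0.23438; P(data | bowl D) = (1/6)(5/6) = 0.13889.
The prior-weighted likelihoods are 1/8 · 0.12245 = 0.015306, 3/8 · 0.1875 = 0.070312, 3/8 · 0.23438 = 0.087891, 1/8 · 0.13889 = 0.017361; these sum to 0.19087.
The posterior is then P(bowl A | data) = 0.080191, P(bowl B | data) = 0.36838, P(bowl C | data) = 0.46047, P(bowl D | data) = 0.090958.
Averaging over the posterior, P(black next | data) = (6/7)(0.080191) + (3/4)(0.36838) + (5/8)(0.46047) + (1/6)(0.090958) = 0.64797.

0.648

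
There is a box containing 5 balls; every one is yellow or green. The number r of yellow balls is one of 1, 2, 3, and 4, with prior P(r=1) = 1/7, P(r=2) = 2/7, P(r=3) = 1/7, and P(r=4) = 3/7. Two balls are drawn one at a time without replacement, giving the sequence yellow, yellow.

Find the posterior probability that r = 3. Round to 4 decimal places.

0.1304

Compute the likelihood of the observed sequence for each case: P(data | r = 1) = (1/5)(0/4) = 0; P(data | r = 2) = (2/5)(1/4) = 1/10; P(data | r = 3) = (3/5)(2/4) = 3/10; P(data | r = 4) = (4/5)(3/4) = 3/5.
Weighting by the prior gives 1/7 · 0 = 0, 2/7 · 1/10 = 1/35, 1/7 · 3/10 = 3/70, 3/7 · 3/5 = 9/35; summing to 23/70.
By Bayes' rule, P(r = 3 | data) = (3/70) / (23/70) = 3/23.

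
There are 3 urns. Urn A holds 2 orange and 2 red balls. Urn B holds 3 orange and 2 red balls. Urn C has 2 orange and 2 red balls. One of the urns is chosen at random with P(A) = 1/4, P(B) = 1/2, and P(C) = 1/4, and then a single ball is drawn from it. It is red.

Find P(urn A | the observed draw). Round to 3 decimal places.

0.278

Under each hypothesis, the probability of this draw is: P(data | urn A) = (2/4) = 1/2; P(data | urn B) = (2/5) = 2/5; P(data | urn C) = (2/4) = 1/2.
The prior-weighted likelihoods are 1/4 · 1/2 = 1/8, 1/2 · 2/5 = 1/5, 1/4 · 1/2 = 1/8; with total 9/20.
By Bayes' rule, P(urn A | data) = (1/8) / (9/20) = 5/18.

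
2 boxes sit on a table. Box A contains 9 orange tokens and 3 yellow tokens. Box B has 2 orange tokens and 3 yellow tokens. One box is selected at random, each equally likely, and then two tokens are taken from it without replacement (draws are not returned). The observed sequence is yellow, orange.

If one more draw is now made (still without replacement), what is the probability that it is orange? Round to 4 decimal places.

For each hypothesis, P(data | H) works out to: P(data | box A) = (3/12)(9/11) = 9/44; P(data | box B) = (3/5)(2/4) = 3/10.
Weighting by the prior gives 1/2 · 9/44 = 9/88, 1/2 · 3/10 = 3/20; these sum to 111/440.
The posterior is then P(box A | data) = 15/37, P(box B | data) = 22/37.
So P(orange next | data) = Σ P(orange next | H) P(H | data) = (4/5)(15/37) + (1/3)(22/37) = 58/111.

0.5225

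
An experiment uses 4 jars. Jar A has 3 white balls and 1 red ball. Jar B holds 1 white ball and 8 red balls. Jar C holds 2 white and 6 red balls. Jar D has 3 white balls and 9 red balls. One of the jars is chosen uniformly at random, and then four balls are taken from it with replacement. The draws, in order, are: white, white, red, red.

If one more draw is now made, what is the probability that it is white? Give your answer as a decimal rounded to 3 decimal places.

The likelihood of the observed sequence under each hypothesis: P(data | jar A) = (3/4)(3/4)(1/4)(1/4) = 0.035156; P(data | jar B) = (1/9)(1/9)(8/9)(8/9) = 0.0097546; P(data | jar C) = (2/8)(2/8)(6/8)(6/8) = 0.035156; P(data | jar D) = (3/12)(3/12)(9/12)(9/12) = 0.035156.
Multiplying each by its prior: 1/4 · 0.035156 = 0.0087891, 1/4 · 0.0097546 = 0.0024387, 1/4 · 0.035156 = 0.0087891, 1/4 · 0.035156 = 0.0087891; summing to 0.028806.
Dividing through by the total gives posterior P(jar A | data) = 0.30511, P(jar B | data) = 0.084658, P(jar C | data) = 0.30511, P(jar D | data) = 0.30511.
The predictive probability is P(white next | data) = (3/4)(0.30511) + (1/9)(0.084658) + (1/4)(0.30511) + (1/4)(0.30511) = 0.3908.

0.391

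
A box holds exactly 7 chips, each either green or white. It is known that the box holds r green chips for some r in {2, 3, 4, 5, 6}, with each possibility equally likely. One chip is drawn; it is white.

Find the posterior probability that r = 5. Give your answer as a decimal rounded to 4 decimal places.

0.1333

Compute the likelihood of this draw for each case: P(data | r = 2) = (5/7) = 5/7; P(data | r = 3) = (4/7) = 4/7; P(data | r = 4) = (3/7) = 3/7; P(data | r = 5) = (2/7) = 2/7; P(data | r = 6) = (1/7) = 1/7.
The prior-weighted likelihoods are 1/5 · 5/7 = 1/7, 1/5 · 4/7 = 4/35, 1/5 · 3/7 = 3/35, 1/5 · 2/7 = 2/35, 1/5 · 1/7 = 1/35; with total 3/7.
Hence P(r = 5 | data) = (2/35) / (3/7) = 2/15.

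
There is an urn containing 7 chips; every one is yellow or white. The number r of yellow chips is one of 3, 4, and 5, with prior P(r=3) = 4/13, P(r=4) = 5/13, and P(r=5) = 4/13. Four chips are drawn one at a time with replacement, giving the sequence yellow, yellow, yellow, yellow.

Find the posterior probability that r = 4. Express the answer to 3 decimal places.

0.312

Compute the likelihood of the observed sequence for each case: P(data | r = 3) = (3/7)(3/7)(3/7)(3/7) = 0.033736; P(data | r = 4) = (4/7)(4/7)(4/7)(4/7) = 0.10662; P(data | r = 5) = (5/7)(5/7)(5/7)(5/7) = 0.26031.
Multiplying each by its prior: 4/13 · 0.033736 = 0.01038, 5/13 · 0.10662 = 0.041009, 4/13 · 0.26031 = 0.080095; with total 0.13148.
Hence P(r = 4 | data) = (0.041009) / (0.13148) = 0.31189.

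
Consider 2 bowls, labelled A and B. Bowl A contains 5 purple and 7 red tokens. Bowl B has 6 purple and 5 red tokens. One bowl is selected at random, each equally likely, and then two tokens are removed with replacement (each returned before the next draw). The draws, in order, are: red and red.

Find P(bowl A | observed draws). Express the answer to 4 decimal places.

0.6222

Compute the likelihood of the observed sequence for each case: P(data | bowl A) = (7/12)(7/12) = 0.34028; P(data | bowl B) = (5/11)(5/11) = 0.20661.
Weighting by the prior gives 1/2 · 0.34028 = 0.17014, 1/2 · 0.20661 = 0.10331; summing to 0.27344.
By Bayes' rule, P(bowl A | data) = (0.17014) / (0.27344) = 0.62221.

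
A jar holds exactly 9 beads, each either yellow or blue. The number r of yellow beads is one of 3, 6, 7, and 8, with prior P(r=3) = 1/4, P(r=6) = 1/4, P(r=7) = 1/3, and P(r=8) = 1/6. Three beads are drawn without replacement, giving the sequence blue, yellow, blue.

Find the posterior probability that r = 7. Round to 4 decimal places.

Compute the likelihood of the observed sequence for each case: P(data | r = 3) = (6/9)(3/8)(5/7) = 5/28; P(data | r = 6) = (3/9)(6/8)(2/7) = 1/14; P(data | r = 7) = (2/9)(7/8)(1/7) = 1/36; P(data | r = 8) = (1/9)(8/8)(0/7) = 0.
The prior-weighted likelihoods are 1/4 · 5/28 = 5/112, 1/4 · 1/14 = 1/56, 1/3 · 1/36 = 1/108, 1/6 · 0 = 0; these sum to 31/432.
Hence P(r = 7 | data) = (1/108) / (31/432) = 4/31.

0.1290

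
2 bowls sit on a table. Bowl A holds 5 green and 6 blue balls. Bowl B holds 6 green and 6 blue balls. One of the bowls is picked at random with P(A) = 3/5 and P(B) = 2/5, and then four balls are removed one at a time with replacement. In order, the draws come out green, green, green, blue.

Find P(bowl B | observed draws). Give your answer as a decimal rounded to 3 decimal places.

0.449

For each hypothesis, P(data | H) works out to: P(data | bowl A) = (5/11)(5/11)(5/11)(6/11) = 0.051226; P(data | bowl B) = (6/12)(6/12)(6/12)(6/12) = 0.0625.
Multiplying each by its prior: 3/5 · 0.051226 = 0.030736, 2/5 · 0.0625 = 0.025; with total 0.055736.
So P(bowl B | data) = (0.025) / (0.055736) = 0.44855.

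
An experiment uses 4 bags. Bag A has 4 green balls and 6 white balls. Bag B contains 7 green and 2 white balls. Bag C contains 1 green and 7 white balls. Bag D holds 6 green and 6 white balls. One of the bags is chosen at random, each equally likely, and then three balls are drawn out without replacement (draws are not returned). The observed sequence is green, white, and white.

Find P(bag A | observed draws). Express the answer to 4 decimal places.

Under each hypothesis, the probability of the observed sequence is: P(data | bag A) = (4/10)(6/9)(5/8) = 0.16667; P(data | bag B) = (7/9)(2/8)(1/7) = 0.027778; P(data | bag C) = (1/8)(7/7)(6/6) = 0.125; P(data | bag D) = (6/12)(6/11)(5/10) = 0.13636.
The prior-weighted likelihoods are 1/4 · 0.16667 = 0.041667, 1/4 · 0.027778 = 0.0069444, 1/4 · 0.125 = 0.03125, 1/4 · 0.13636 = 0.034091; with total 0.11395.
So P(bag A | data) = (0.041667) / (0.11395) = 0.36565.

0.3657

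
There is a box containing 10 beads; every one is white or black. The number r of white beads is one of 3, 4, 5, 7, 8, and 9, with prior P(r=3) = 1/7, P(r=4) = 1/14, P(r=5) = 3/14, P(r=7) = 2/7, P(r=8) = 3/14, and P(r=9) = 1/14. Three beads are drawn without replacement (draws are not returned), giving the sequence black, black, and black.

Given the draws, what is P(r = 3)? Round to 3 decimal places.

Compute the likelihood of the observed sequence for each case: P(data | r = 3) = (7/10)(6/9)(5/8) = 7/24; P(data | r = 4) = (6/10)(5/9)(4/8) = 1/6; P(data | r = 5) = (5/10)(4/9)(3/8) = 1/12; P(data | r = 7) = (3/10)(2/9)(1/8) = 1/120; P(data | r = 8) = (2/10)(1/9)(0/8) = 0; P(data | r = 9) = (1/10)(0/9) = 0.
The prior-weighted likelihoods are 1/7 · 7/24 = 1/24, 1/14 · 1/6 = 1/84, 3/14 · 1/12 = 1/56, 2/7 · 1/120 = 1/420, 3/14 · 0 = 0, 1/14 · 0 = 0; these sum to 31/420.
Hence P(r = 3 | data) = (1/24) / (31/420) = 35/62.

0.565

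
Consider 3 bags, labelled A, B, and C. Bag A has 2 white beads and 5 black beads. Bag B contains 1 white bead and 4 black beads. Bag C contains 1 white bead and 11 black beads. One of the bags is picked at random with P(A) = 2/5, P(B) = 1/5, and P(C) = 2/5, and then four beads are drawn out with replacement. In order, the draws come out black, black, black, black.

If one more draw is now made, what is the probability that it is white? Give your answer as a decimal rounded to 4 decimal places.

0.1487

For each hypothesis, P(data | H) works out to: P(data | bag A) = (5/7)(5/7)(5/7)(5/7) = 0.26031; P(data | bag B) = (4/5)(4/5)(4/5)(4/5) = 0.4096; P(data | bag C) = (11/12)(11/12)(11/12)(11/12) = 0.70607.
The prior-weighted likelihoods are 2/5 · 0.26031 = 0.10412, 1/5 · 0.4096 = 0.08192, 2/5 · 0.70607 = 0.28243; these sum to 0.46847.
Dividing through by the total gives posterior P(bag A | data) = 0.22226, P(bag B | data) = 0.17487, P(bag C | data) = 0.60287.
Averaging over the posterior, P(white next | data) = (2/7)(0.22226) + (1/5)(0.17487) + (1/12)(0.60287) = 0.14872.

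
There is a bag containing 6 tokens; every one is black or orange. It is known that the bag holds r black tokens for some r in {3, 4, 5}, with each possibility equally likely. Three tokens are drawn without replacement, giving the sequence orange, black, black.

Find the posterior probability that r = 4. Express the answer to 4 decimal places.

The likelihood of the observed sequence under each hypothesis: P(data | r = 3) = (3/6)(3/5)(2/4) = 3/20; P(data | r = 4) = (2/6)(4/5)(3/4) = 1/5; P(data | r = 5) = (1/6)(5/5)(4/4) = 1/6.
Weighting by the prior gives 1/3 · 3/20 = 1/20, 1/3 · 1/5 = 1/15, 1/3 · 1/6 = 1/18; summing to 31/180.
So P(r = 4 | data) = (1/15) / (31/180) = 12/31.

0.3871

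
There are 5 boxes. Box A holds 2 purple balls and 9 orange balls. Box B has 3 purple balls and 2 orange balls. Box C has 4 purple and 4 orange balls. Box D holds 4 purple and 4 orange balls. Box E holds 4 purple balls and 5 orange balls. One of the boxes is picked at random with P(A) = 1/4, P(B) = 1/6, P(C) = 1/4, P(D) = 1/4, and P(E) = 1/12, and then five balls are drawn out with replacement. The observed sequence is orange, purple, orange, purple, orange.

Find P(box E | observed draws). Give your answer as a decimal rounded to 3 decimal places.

0.105

The likelihood of the observed sequence under each hypothesis: P(data | box A) = (9/11)(2/11)(9/11)(2/11)(9/11) = 0.018106; P(data | box B) = (2/5)(3/5)(2/5)(3/5)(2/5) = 0.02304; P(data | box C) = (4/8)(4/8)(4/8)(4/8)(4/8) = 0.03125; P(data | box D) = (4/8)(4/8)(4/8)(4/8)(4/8) = 0.03125; P(data | box E) = (5/9)(4/9)(5/9)(4/9)(5/9) = 0.03387.
Multiplying each by its prior: 1/4 · 0.018106 = 0.0045265, 1/6 · 0.02304 = 0.00384, 1/4 · 0.03125 = 0.0078125, 1/4 · 0.03125 = 0.0078125, 1/12 · 0.03387 = 0.0028225; with total 0.026814.
By Bayes' rule, P(box E | data) = (0.0028225) / (0.026814) = 0.10526.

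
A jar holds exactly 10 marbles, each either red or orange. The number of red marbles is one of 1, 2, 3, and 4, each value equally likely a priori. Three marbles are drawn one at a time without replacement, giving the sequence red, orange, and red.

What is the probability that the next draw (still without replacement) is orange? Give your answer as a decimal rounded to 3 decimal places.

0.796

Compute the likelihood of the observed sequence for each case: P(data | r = 1) = (1/10)(9/9)(0/8) = 0; P(data | r = 2) = (2/10)(8/9)(1/8) = 1/45; P(data | r = 3) = (3/10)(7/9)(2/8) = 7/120; P(data | r = 4) = (4/10)(6/9)(3/8) = 1/10.
Multiplying each by its prior: 1/4 · 0 = 0, 1/4 · 1/45 = 1/180, 1/4 · 7/120 = 7/480, 1/4 · 1/10 = 1/40; these sum to 13/288.
Normalising, the posterior is P(r = 1 | data) = 0, P(r = 2 | data) = 8/65, P(r = 3 | data) = 21/65, P(r = 4 | data) = 36/65.
Averaging over the posterior, P(orange next | data) = (1)(8/65) + (6/7)(21/65) + (5/7)(36/65) = 362/455.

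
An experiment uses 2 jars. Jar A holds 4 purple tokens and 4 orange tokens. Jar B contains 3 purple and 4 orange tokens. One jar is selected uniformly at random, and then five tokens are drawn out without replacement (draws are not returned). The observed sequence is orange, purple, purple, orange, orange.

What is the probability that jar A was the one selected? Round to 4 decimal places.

The likelihood of the observed sequence under each hypothesis: P(data | jar A) = (4/8)(4/7)(3/6)(3/5)(2/4) = 3/70; P(data | jar B) = (4/7)(3/6)(2/5)(3/4)(2/3) = 2/35.
Multiplying each by its prior: 1/2 · 3/70 = 3/140, 1/2 · 2/35 = 1/35; with total 1/20.
Hence P(jar A | data) = (3/140) / (1/20) = 3/7.

0.4286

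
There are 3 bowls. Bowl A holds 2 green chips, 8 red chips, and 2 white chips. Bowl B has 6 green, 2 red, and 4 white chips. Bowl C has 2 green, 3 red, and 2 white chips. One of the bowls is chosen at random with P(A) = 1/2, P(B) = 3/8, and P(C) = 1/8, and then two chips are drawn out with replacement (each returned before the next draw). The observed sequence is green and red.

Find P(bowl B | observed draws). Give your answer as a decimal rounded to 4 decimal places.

Under each hypothesis, the probability of the observed sequence is: P(data | bowl A) = (2/12)(8/12) = 0.11111; P(data | bowl B) = (6/12)(2/12) = 0.083333; P(data | bowl C) = (2/7)(3/7) = 0.12245.
Weighting by the prior gives 1/2 · 0.11111 = 0.055556, 3/8 · 0.083333 = 0.03125, 1/8 · 0.12245 = 0.015306; summing to 0.10211.
So P(bowl B | data) = (0.03125) / (0.10211) = 0.30604.

0.3060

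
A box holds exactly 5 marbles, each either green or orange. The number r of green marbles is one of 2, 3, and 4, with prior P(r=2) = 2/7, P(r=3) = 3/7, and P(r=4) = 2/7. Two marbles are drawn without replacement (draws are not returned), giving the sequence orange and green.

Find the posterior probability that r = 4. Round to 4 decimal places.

The likelihood of the observed sequence under each hypothesis: P(data | r = 2) = (3/5)(2/4) = 3/10; P(data | r = 3) = (2/5)(3/4) = 3/10; P(data | r = 4) = (1/5)(4/4) = 1/5.
Multiplying each by its prior: 2/7 · 3/10 = 3/35, 3/7 · 3/10 = 9/70, 2/7 · 1/5 = 2/35; with total 19/70.
So P(r = 4 | data) = (2/35) / (19/70) = 4/19.

0.2105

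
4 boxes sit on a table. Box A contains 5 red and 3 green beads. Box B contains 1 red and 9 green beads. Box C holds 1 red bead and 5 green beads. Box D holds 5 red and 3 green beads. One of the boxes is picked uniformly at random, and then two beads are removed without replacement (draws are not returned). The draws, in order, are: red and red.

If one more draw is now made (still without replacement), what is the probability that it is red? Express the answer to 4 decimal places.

Compute the likelihood of the observed sequence for each case: P(data | box A) = (5/8)(4/7) = 5/14; P(data | box B) = (1/10)(0/9) = 0; P(data | box C) = (1/6)(0/5) = 0; P(data | box D) = (5/8)(4/7) = 5/14.
Weighting by the prior gives 1/4 · 5/14 = 5/56, 1/4 · 0 = 0, 1/4 · 0 = 0, 1/4 · 5/14 = 5/56; with total 5/28.
Normalising, the posterior is P(box A | data) = 1/2, P(box B | data) = 0, P(box C | data) = 0, P(box D | data) = 1/2.
The predictive probability is P(red next | data) = (1/2)(1/2) + (1/2)(1/2) = 1/2.

0.5000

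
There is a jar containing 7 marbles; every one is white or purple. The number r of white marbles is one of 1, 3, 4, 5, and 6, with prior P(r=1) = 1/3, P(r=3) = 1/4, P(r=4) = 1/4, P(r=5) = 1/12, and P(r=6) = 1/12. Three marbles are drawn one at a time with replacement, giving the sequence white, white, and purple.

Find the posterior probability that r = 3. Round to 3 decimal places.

0.298

For each hypothesis, P(data | H) works out to: P(data | r = 1) = (1/7)(1/7)(6/7) = 0.017493; P(data | r = 3) = (3/7)(3/7)(4/7) = 0.10496; P(data | r = 4) = (4/7)(4/7)(3/7) = 0.13994; P(data | r = 5) = (5/7)(5/7)(2/7) = 0.14577; P(data | r = 6) = (6/7)(6/7)(1/7) = 0.10496.
The prior-weighted likelihoods are 1/3 · 0.017493 = 0.0058309, 1/4 · 0.10496 = 0.026239, 1/4 · 0.13994 = 0.034985, 1/12 · 0.14577 = 0.012148, 1/12 · 0.10496 = 0.0087464; summing to 0.087949.
Therefore the posterior P(r = 3 | data) = (0.026239) / (0.087949) = 0.29834.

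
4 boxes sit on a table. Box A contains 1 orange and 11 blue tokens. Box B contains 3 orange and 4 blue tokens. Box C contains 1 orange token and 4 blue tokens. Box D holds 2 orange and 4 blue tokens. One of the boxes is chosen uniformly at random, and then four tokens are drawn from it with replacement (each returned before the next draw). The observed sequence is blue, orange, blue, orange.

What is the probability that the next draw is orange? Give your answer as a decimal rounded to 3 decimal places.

0.339

Under each hypothesis, the probability of the observed sequence is: P(data | box A) = (11/12)(1/12)(11/12)(1/12) = 0.0058353; P(data | box B) = (4/7)(3/7)(4/7)(3/7) = 0.059975; P(data | box C) = (4/5)(1/5)(4/5)(1/5) = 0.0256; P(data | box D) = (4/6)(2/6)(4/6)(2/6) = 0.049383.
Multiplying each by its prior: 1/4 · 0.0058353 = 0.0014588, 1/4 · 0.059975 = 0.014994, 1/4 · 0.0256 = 0.0064, 1/4 · 0.049383 = 0.012346; summing to 0.035198.
The posterior is then P(box A | data) = 0.041446, P(box B | data) = 0.42598, P(box C | data) = 0.18183, P(box D | data) = 0.35075.
The predictive probability is P(orange next | data) = (1/12)(0.041446) + (3/7)(0.42598) + (1/5)(0.18183) + (1/3)(0.35075) = 0.3393.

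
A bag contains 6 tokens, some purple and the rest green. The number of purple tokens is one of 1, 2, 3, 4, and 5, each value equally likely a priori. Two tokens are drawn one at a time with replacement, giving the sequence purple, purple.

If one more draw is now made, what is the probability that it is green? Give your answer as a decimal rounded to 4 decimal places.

0.3182

For each hypothesis, P(data | H) works out to: P(data | r = 1) = (1/6)(1/6) = 1/36; P(data | r = 2) = (2/6)(2/6) = 1/9; P(data | r = 3) = (3/6)(3/6) = 1/4; P(data | r = 4) = (4/6)(4/6) = 4/9; P(data | r = 5) = (5/6)(5/6) = 25/36.
Multiplying each by its prior: 1/5 · 1/36 = 1/180, 1/5 · 1/9 = 1/45, 1/5 · 1/4 = 1/20, 1/5 · 4/9 = 4/45, 1/5 · 25/36 = 5/36; summing to 11/36.
Dividing through by the total gives posterior P(r = 1 | data) = 1/55, P(r = 2 | data) = 4/55, P(r = 3 | data) = 9/55, P(r = 4 | data) = 16/55, P(r = 5 | data) = 5/11.
So P(green next | data) = Σ P(green next | H) P(H | data) = (5/6)(1/55) + (2/3)(4/55) + (1/2)(9/55) + (1/3)(16/55) + (1/6)(5/11) = 7/22.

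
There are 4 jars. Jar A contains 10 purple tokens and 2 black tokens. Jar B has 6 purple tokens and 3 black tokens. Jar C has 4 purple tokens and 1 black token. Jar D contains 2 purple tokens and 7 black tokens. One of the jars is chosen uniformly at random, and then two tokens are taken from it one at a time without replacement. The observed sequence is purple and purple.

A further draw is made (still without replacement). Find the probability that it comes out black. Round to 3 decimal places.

For each hypothesis, P(data | H) works out to: P(data | jar A) = (10/12)(9/11) = 0.68182; P(data | jar B) = (6/9)(5/8) = 0.41667; P(data | jar C) = (4/5)(3/4) = 0.6; P(data | jar D) = (2/9)(1/8) = 0.027778.
The prior-weighted likelihoods are 1/4 · 0.68182 = 0.17045, 1/4 · 0.41667 = 0.10417, 1/4 · 0.6 = 0.15, 1/4 · 0.027778 = 0.0069444; with total 0.43157.
Normalising, the posterior is P(jar A | data) = 0.39497, P(jar B | data) = 0.24137, P(jar C | data) = 0.34757, P(jar D | data) = 0.016091.
Averaging over the posterior, P(black next | data) = (1/5)(0.39497) + (3/7)(0.24137) + (1/3)(0.34757) + (1)(0.016091) = 0.31439.

0.314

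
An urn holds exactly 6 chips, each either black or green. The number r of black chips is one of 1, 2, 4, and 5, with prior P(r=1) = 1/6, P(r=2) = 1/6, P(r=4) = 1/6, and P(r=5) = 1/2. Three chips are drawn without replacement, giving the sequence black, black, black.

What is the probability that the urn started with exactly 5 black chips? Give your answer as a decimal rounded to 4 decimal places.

0.8824

Compute the likelihood of the observed sequence for each case: P(data | r = 1) = (1/6)(0/5) = 0; P(data | r = 2) = (2/6)(1/5)(0/4) = 0; P(data | r = 4) = (4/6)(3/5)(2/4) = 1/5; P(data | r = 5) = (5/6)(4/5)(3/4) = 1/2.
Multiplying each by its prior: 1/6 · 0 = 0, 1/6 · 0 = 0, 1/6 · 1/5 = 1/30, 1/2 · 1/2 = 1/4; summing to 17/60.
Therefore the posterior P(r = 5 | data) = (1/4) / (17/60) = 15/17.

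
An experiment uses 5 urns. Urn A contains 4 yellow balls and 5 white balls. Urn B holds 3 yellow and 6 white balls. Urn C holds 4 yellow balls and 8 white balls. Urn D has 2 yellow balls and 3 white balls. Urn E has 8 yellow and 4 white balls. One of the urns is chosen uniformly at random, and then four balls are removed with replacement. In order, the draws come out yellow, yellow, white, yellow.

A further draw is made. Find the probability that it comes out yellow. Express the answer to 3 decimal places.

0.507

For each hypothesis, P(data | H) works out to: P(data | urn A) = (4/9)(4/9)(5/9)(4/9) = 0.048773; P(data | urn B) = (3/9)(3/9)(6/9)(3/9) = 0.024691; P(data | urn C) = (4/12)(4/12)(8/12)(4/12) = 0.024691; P(data | urn D) = (2/5)(2/5)(3/5)(2/5) = 0.0384; P(data | urn E) = (8/12)(8/12)(4/12)(8/12) = 0.098765.
The prior-weighted likelihoods are 1/5 · 0.048773 = 0.0097546, 1/5 · 0.024691 = 0.0049383, 1/5 · 0.024691 = 0.0049383, 1/5 · 0.0384 = 0.00768, 1/5 · 0.098765 = 0.019753; with total 0.047064.
The posterior is then P(urn A | data) = 0.20726, P(urn B | data) = 0.10493, P(urn C | data) = 0.10493, P(urn D | data) = 0.16318, P(urn E | data) = 0.4197.
So P(yellow next | data) = Σ P(yellow next | H) P(H | data) = (4/9)(0.20726) + (1/3)(0.10493) + (1/3)(0.10493) + (2/5)(0.16318) + (2/3)(0.4197) = 0.50714.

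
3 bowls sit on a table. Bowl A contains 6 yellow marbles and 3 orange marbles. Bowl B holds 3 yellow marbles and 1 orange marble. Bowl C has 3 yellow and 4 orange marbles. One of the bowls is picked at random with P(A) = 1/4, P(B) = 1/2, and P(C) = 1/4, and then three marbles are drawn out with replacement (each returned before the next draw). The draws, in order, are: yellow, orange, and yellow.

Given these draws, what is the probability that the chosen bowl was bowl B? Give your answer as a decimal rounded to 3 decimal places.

0.526

Under each hypothesis, the probability of the observed sequence is: P(data | bowl A) = (6/9)(3/9)(6/9) = 0.14815; P(data | bowl B) = (3/4)(1/4)(3/4) = 0.14062; P(data | bowl C) = (3/7)(4/7)(3/7) = 0.10496.
Multiplying each by its prior: 1/4 · 0.14815 = 0.037037, 1/2 · 0.14062 = 0.070312, 1/4 · 0.10496 = 0.026239; with total 0.13359.
Therefore the posterior P(bowl B | data) = (0.070312) / (0.13359) = 0.52634.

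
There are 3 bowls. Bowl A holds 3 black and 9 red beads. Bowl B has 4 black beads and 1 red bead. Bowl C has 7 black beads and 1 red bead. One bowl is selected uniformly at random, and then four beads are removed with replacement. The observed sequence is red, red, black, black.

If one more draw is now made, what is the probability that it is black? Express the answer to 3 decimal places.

For each hypothesis, P(data | H) works out to: P(data | bowl A) = (9/12)(9/12)(3/12)(3/12) = 0.035156; P(data | bowl B) = (1/5)(1/5)(4/5)(4/5) = 0.0256; P(data | bowl C) = (1/8)(1/8)(7/8)(7/8) = 0.011963.
The prior-weighted likelihoods are 1/3 · 0.035156 = 0.011719, 1/3 · 0.0256 = 0.0085333, 1/3 · 0.011963 = 0.0039876; these sum to 0.02424.
The posterior is then P(bowl A | data) = 0.48345, P(bowl B | data) = 0.35204, P(bowl C | data) = 0.16451.
So P(black next | data) = Σ P(black next | H) P(H | data) = (1/4)(0.48345) + (4/5)(0.35204) + (7/8)(0.16451) = 0.54644.

0.546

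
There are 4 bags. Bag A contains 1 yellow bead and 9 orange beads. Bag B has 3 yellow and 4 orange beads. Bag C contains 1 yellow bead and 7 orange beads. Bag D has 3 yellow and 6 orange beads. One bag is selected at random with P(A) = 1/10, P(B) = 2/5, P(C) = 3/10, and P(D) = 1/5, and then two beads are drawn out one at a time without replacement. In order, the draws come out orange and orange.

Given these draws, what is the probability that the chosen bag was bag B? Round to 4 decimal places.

0.2274

Under each hypothesis, the probability of the observed sequence is: P(data | bag A) = (9/10)(8/9) = 0.8; P(data | bag B) = (4/7)(3/6) = 0.28571; P(data | bag C) = (7/8)(6/7) = 0.75; P(data | bag D) = (6/9)(5/8) = 0.41667.
The prior-weighted likelihoods are 1/10 · 0.8 = 0.08, 2/5 · 0.28571 = 0.11429, 3/10 · 0.75 = 0.225, 1/5 · 0.41667 = 0.083333; with total 0.50262.
By Bayes' rule, P(bag B | data) = (0.11429) / (0.50262) = 0.22738.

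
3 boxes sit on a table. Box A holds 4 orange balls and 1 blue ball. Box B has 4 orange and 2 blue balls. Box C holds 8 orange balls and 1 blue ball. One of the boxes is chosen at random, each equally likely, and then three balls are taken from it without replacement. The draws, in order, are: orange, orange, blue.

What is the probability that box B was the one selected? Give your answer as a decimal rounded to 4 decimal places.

0.3913

For each hypothesis, P(data | H) works out to: P(data | box A) = (4/5)(3/4)(1/3) = 1/5; P(data | box B) = (4/6)(3/5)(2/4) = 1/5; P(data | box C) = (8/9)(7/8)(1/7) = 1/9.
The prior-weighted likelihoods are 1/3 · 1/5 = 1/15, 1/3 · 1/5 = 1/15, 1/3 · 1/9 = 1/27; with total 23/135.
So P(box B | data) = (1/15) / (23/135) = 9/23.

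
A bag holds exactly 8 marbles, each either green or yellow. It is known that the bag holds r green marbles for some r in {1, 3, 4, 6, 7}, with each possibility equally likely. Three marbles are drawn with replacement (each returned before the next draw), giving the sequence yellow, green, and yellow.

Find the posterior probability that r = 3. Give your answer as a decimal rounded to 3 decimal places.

0.342

Under each hypothesis, the probability of the observed sequence is: P(data | r = 1) = (7/8)(1/8)(7/8) = 0.095703; P(data | r = 3) = (5/8)(3/8)(5/8) = 0.14648; P(data | r = 4) = (4/8)(4/8)(4/8) = 0.125; P(data | r = 6) = (2/8)(6/8)(2/8) = 0.046875; P(data | r = 7) = (1/8)(7/8)(1/8) = 0.013672.
Multiplying each by its prior: 1/5 · 0.095703 = 0.019141, 1/5 · 0.14648 = 0.029297, 1/5 · 0.125 = 0.025, 1/5 · 0.046875 = 0.009375, 1/5 · 0.013672 = 0.0027344; summing to 0.085547.
Therefore the posterior P(r = 3 | data) = (0.029297) / (0.085547) = 0.34247.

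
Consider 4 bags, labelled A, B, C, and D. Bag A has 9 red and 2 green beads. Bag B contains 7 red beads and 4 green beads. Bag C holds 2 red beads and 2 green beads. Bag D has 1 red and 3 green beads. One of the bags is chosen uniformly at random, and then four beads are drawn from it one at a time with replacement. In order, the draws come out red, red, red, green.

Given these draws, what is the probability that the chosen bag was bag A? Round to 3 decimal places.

0.372

The likelihood of the observed sequence under each hypothesis: P(data | bag A) = (9/11)(9/11)(9/11)(2/11) = 0.099583; P(data | bag B) = (7/11)(7/11)(7/11)(4/11) = 0.093709; P(data | bag C) = (2/4)(2/4)(2/4)(2/4) = 0.0625; P(data | bag D) = (1/4)(1/4)(1/4)(3/4) = 0.011719.
The prior-weighted likelihoods are 1/4 · 0.099583 = 0.024896, 1/4 · 0.093709 = 0.023427, 1/4 · 0.0625 = 0.015625, 1/4 · 0.011719 = 0.0029297; these sum to 0.066878.
Therefore the posterior P(bag A | data) = (0.024896) / (0.066878) = 0.37226.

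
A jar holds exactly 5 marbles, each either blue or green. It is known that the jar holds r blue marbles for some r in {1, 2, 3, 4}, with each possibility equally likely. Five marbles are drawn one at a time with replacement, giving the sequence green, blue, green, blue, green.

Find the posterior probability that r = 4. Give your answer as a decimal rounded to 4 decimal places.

The likelihood of the observed sequence under each hypothesis: P(data | r = 1) = (4/5)(1/5)(4/5)(1/5)(4/5) = 0.02048; P(data | r = 2) = (3/5)(2/5)(3/5)(2/5)(3/5) = 0.03456; P(data | r = 3) = (2/5)(3/5)(2/5)(3/5)(2/5) = 0.02304; P(data | r = 4) = (1/5)(4/5)(1/5)(4/5)(1/5) = 0.00512.
The prior-weighted likelihoods are 1/4 · 0.02048 = 0.00512, 1/4 · 0.03456 = 0.00864, 1/4 · 0.02304 = 0.00576, 1/4 · 0.00512 = 0.00128; with total 0.0208.
Hence P(r = 4 | data) = (0.00128) / (0.0208) = 0.061538.

0.0615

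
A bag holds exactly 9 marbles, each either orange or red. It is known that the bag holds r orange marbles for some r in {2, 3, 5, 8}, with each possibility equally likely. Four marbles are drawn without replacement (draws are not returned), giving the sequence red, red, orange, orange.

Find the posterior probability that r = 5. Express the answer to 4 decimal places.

0.4762

Compute the likelihood of the observed sequence for each case: P(data | r = 2) = (7/9)(6/8)(2/7)(1/6) = 1/36; P(data | r = 3) = (6/9)(5/8)(3/7)(2/6) = 5/84; P(data | r = 5) = (4/9)(3/8)(5/7)(4/6) = 5/63; P(data | r = 8) = (1/9)(0/8) = 0.
Multiplying each by its prior: 1/4 · 1/36 = 1/144, 1/4 · 5/84 = 5/336, 1/4 · 5/63 = 5/252, 1/4 · 0 = 0; these sum to 1/24.
So P(r = 5 | data) = (5/252) / (1/24) = 10/21.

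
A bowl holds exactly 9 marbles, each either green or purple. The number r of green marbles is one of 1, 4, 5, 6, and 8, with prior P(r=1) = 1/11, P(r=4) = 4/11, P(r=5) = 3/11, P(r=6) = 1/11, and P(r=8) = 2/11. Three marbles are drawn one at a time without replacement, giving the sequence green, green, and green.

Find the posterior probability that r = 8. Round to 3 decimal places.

Under each hypothesis, the probability of the observed sequence is: P(data | r = 1) = (1/9)(0/8) = 0; P(data | r = 4) = (4/9)(3/8)(2/7) = 1/21; P(data | r = 5) = (5/9)(4/8)(3/7) = 5/42; P(data | r = 6) = (6/9)(5/8)(4/7) = 5/21; P(data | r = 8) = (8/9)(7/8)(6/7) = 2/3.
Multiplying each by its prior: 1/11 · 0 = 0, 4/11 · 1/21 = 4/231, 3/11 · 5/42 = 5/154, 1/11 · 5/21 = 5/231, 2/11 · 2/3 = 4/33; with total 89/462.
So P(r = 8 | data) = (4/33) / (89/462) = 56/89.

0.629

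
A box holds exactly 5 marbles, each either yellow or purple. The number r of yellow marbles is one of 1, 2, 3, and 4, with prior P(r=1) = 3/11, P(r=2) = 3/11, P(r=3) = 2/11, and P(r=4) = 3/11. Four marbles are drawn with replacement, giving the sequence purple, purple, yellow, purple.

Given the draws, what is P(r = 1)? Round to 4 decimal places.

Under each hypothesis, the probability of the observed sequence is: P(data | r = 1) = (4/5)(4/5)(1/5)(4/5) = 0.1024; P(data | r = 2) = (3/5)(3/5)(2/5)(3/5) = 0.0864; P(data | r = 3) = (2/5)(2/5)(3/5)(2/5) = 0.0384; P(data | r = 4) = (1/5)(1/5)(4/5)(1/5) = 0.0064.
The prior-weighted likelihoods are 3/11 · 0.1024 = 0.027927, 3/11 · 0.0864 = 0.023564, 2/11 · 0.0384 = 0.0069818, 3/11 · 0.0064 = 0.0017455; these sum to 0.060218.
So P(r = 1 | data) = (0.027927) / (0.060218) = 0.46377.

0.4638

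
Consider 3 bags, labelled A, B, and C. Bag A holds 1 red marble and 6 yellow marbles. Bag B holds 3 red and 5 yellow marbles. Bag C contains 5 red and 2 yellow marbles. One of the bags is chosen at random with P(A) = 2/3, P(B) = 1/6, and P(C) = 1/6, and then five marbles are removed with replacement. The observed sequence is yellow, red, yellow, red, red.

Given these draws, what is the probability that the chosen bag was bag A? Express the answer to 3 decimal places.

0.145

Under each hypothesis, the probability of the observed sequence is: P(data | bag A) = (6/7)(1/7)(6/7)(1/7)(1/7) = 0.002142; P(data | bag B) = (5/8)(3/8)(5/8)(3/8)(3/8) = 0.020599; P(data | bag C) = (2/7)(5/7)(2/7)(5/7)(5/7) = 0.02975.
Multiplying each by its prior: 2/3 · 0.002142 = 0.001428, 1/6 · 0.020599 = 0.0034332, 1/6 · 0.02975 = 0.0049583; summing to 0.0098195.
By Bayes' rule, P(bag A | data) = (0.001428) / (0.0098195) = 0.14542.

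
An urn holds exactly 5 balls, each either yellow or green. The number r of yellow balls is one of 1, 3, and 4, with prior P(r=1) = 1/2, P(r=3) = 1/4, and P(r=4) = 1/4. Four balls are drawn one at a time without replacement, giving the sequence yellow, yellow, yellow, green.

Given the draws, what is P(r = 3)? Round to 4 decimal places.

0.3333

The likelihood of the observed sequence under each hypothesis: P(data | r = 1) = (1/5)(0/4) = 0; P(data | r = 3) = (3/5)(2/4)(1/3)(2/2) = 1/10; P(data | r = 4) = (4/5)(3/4)(2/3)(1/2) = 1/5.
Weighting by the prior gives 1/2 · 0 = 0, 1/4 · 1/10 = 1/40, 1/4 · 1/5 = 1/20; summing to 3/40.
Hence P(r = 3 | data) = (1/40) / (3/40) = 1/3.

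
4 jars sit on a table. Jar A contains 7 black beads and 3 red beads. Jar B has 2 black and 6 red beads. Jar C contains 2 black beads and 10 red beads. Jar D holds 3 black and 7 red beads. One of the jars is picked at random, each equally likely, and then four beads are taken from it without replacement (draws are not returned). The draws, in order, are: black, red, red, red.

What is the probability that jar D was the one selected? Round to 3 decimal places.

0.315

Compute the likelihood of the observed sequence for each case: P(data | jar A) = (7/10)(3/9)(2/8)(1/7) = 0.0083333; P(data | jar B) = (2/8)(6/7)(5/6)(4/5) = 0.14286; P(data | jar C) = (2/12)(10/11)(9/10)(8/9) = 0.12121; P(data | jar D) = (3/10)(7/9)(6/8)(5/7) = 0.125.
Multiplying each by its prior: 1/4 · 0.0083333 = 0.0020833, 1/4 · 0.14286 = 0.035714, 1/4 · 0.12121 = 0.030303, 1/4 · 0.125 = 0.03125; summing to 0.099351.
So P(jar D | data) = (0.03125) / (0.099351) = 0.31454.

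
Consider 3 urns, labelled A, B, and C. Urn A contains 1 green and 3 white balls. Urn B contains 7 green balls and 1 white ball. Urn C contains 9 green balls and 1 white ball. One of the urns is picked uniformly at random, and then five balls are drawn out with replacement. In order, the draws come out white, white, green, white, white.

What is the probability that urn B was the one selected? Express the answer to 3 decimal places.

The likelihood of the observed sequence under each hypothesis: P(data | urn A) = (3/4)(3/4)(1/4)(3/4)(3/4) = 0.079102; P(data | urn B) = (1/8)(1/8)(7/8)(1/8)(1/8) = 0.00021362; P(data | urn C) = (1/10)(1/10)(9/10)(1/10)(1/10) = 9e-05.
The prior-weighted likelihoods are 1/3 · 0.079102 = 0.026367, 1/3 · 0.00021362 = 7.1208e-05, 1/3 · 9e-05 = 3e-05; these sum to 0.026468.
Therefore the posterior P(urn B | data) = (7.1208e-05) / (0.026468) = 0.0026903.

0.003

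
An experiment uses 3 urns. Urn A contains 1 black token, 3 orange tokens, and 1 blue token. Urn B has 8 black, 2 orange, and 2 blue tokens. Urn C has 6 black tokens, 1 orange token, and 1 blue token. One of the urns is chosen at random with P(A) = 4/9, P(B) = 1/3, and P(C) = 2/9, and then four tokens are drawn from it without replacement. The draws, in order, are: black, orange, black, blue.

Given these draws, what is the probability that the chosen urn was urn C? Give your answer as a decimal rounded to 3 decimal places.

Under each hypothesis, the probability of the observed sequence is: P(data | urn A) = (1/5)(3/4)(0/3) = 0; P(data | urn B) = (8/12)(2/11)(7/10)(2/9) = 0.018855; P(data | urn C) = (6/8)(1/7)(5/6)(1/5) = 0.017857.
Weighting by the prior gives 4/9 · 0 = 0, 1/3 · 0.018855 = 0.0062851, 2/9 · 0.017857 = 0.0039683; with total 0.010253.
Therefore the posterior P(urn C | data) = (0.0039683) / (0.010253) = 0.38702.

0.387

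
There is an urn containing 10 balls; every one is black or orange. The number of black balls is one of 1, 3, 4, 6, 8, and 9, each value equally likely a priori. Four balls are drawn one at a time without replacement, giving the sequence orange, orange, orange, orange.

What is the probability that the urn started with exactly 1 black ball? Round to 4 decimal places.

0.7119

For each hypothesis, P(data | H) works out to: P(data | r = 1) = (9/10)(8/9)(7/8)(6/7) = 0.6; P(data | r = 3) = (7/10)(6/9)(5/8)(4/7) = 0.16667; P(data | r = 4) = (6/10)(5/9)(4/8)(3/7) = 0.071429; P(data | r = 6) = (4/10)(3/9)(2/8)(1/7) = 0.0047619; P(data | r = 8) = (2/10)(1/9)(0/8) = 0; P(data | r = 9) = (1/10)(0/9) = 0.
The prior-weighted likelihoods are 1/6 · 0.6 = 0.1, 1/6 · 0.16667 = 0.027778, 1/6 · 0.071429 = 0.011905, 1/6 · 0.0047619 = 0.00079365, 1/6 · 0 = 0, 1/6 · 0 = 0; summing to 0.14048.
Hence P(r = 1 | data) = (0.1) / (0.14048) = 0.71186.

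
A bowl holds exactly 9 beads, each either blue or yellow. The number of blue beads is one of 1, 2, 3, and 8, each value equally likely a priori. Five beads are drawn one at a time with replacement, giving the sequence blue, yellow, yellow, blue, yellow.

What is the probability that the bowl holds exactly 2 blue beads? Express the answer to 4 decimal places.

0.3525

For each hypothesis, P(data | H) works out to: P(data | r = 1) = (1/9)(8/9)(8/9)(1/9)(8/9) = 0.0086708; P(data | r = 2) = (2/9)(7/9)(7/9)(2/9)(7/9) = 0.023235; P(data | r = 3) = (3/9)(6/9)(6/9)(3/9)(6/9) = 0.032922; P(data | r = 8) = (8/9)(1/9)(1/9)(8/9)(1/9) = 0.0010838.
Weighting by the prior gives 1/4 · 0.0086708 = 0.0021677, 1/4 · 0.023235 = 0.0058087, 1/4 · 0.032922 = 0.0082305, 1/4 · 0.0010838 = 0.00027096; these sum to 0.016478.
Hence P(r = 2 | data) = (0.0058087) / (0.016478) = 0.35252.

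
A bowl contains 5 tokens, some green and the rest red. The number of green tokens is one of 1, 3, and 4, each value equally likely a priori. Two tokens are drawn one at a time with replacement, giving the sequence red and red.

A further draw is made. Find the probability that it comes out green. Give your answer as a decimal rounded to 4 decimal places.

0.3048

Under each hypothesis, the probability of the observed sequence is: P(data | r = 1) = (4/5)(4/5) = 16/25; P(data | r = 3) = (2/5)(2/5) = 4/25; P(data | r = 4) = (1/5)(1/5) = 1/25.
Weighting by the prior gives 1/3 · 16/25 = 16/75, 1/3 · 4/25 = 4/75, 1/3 · 1/25 = 1/75; summing to 7/25.
The posterior is then P(r = 1 | data) = 16/21, P(r = 3 | data) = 4/21, P(r = 4 | data) = 1/21.
So P(green next | data) = Σ P(green next | H) P(H | data) = (1/5)(16/21) + (3/5)(4/21) + (4/5)(1/21) = 32/105.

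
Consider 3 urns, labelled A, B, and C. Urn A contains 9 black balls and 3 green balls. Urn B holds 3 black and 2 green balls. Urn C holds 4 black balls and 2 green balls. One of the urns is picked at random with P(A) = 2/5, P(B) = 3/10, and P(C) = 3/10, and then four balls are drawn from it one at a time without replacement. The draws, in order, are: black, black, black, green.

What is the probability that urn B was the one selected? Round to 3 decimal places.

0.248

Compute the likelihood of the observed sequence for each case: P(data | urn A) = (9/12)(8/11)(7/10)(3/9) = 0.12727; P(data | urn B) = (3/5)(2/4)(1/3)(2/2) = 0.1; P(data | urn C) = (4/6)(3/5)(2/4)(2/3) = 0.13333.
The prior-weighted likelihoods are 2/5 · 0.12727 = 0.050909, 3/10 · 0.1 = 0.03, 3/10 · 0.13333 = 0.04; with total 0.12091.
So P(urn B | data) = (0.03) / (0.12091) = 0.24812.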